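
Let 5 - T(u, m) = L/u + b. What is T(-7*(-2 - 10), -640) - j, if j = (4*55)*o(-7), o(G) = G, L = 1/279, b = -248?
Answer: 42020747/23436 ≈ 1793.0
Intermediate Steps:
L = 1/279 ≈ 0.0035842
T(u, m) = 253 - 1/(279*u) (T(u, m) = 5 - (1/(279*u) - 248) = 5 - (-248 + 1/(279*u)) = 5 + (248 - 1/(279*u)) = 253 - 1/(279*u))
j = -1540 (j = (4*55)*(-7) = 220*(-7) = -1540)
T(-7*(-2 - 10), -640) - j = (253 - (-1/(7*(-2 - 10)))/279) - 1*(-1540) = (253 - 1/(279*((-7*(-12))))) + 1540 = (253 - 1/279/84) + 1540 = (253 - 1/279*1/84) + 1540 = (253 - 1/23436) + 1540 = 5929307/23436 + 1540 = 42020747/23436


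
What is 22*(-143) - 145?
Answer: -3291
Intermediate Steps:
22*(-143) - 145 = -3146 - 145 = -3291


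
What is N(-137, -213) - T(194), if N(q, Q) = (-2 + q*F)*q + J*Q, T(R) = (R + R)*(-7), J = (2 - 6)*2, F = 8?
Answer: 154846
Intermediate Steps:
J = -8 (J = -4*2 = -8)
T(R) = -14*R (T(R) = (2*R)*(-7) = -14*R)
N(q, Q) = -8*Q + q*(-2 + 8*q) (N(q, Q) = (-2 + q*8)*q - 8*Q = (-2 + 8*q)*q - 8*Q = q*(-2 + 8*q) - 8*Q = -8*Q + q*(-2 + 8*q))
N(-137, -213) - T(194) = (-8*(-213) - 2*(-137) + 8*(-137)²) - (-14)*194 = (1704 + 274 + 8*18769) - 1*(-2716) = (1704 + 274 + 150152) + 2716 = 152130 + 2716 = 154846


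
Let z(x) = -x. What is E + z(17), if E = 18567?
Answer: 18550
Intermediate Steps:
E + z(17) = 18567 - 1*17 = 18567 - 17 = 18550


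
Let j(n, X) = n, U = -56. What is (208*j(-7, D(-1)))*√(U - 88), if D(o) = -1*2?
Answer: -17472*I ≈ -17472.0*I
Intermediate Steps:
D(o) = -2
(208*j(-7, D(-1)))*√(U - 88) = (208*(-7))*√(-56 - 88) = -17472*I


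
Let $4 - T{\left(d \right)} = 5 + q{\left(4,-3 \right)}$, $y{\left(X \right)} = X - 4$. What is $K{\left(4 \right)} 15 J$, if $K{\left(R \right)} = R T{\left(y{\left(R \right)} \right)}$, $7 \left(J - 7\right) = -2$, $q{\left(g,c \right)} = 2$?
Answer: $- \frac{8460}{7} \approx -1208.6$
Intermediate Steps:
$J = \frac{47}{7}$ ($J = 7 + \frac{1}{7} \left(-2\right) = 7 - \frac{2}{7} = \frac{47}{7} \approx 6.7143$)
$y{\left(X \right)} = -4 + X$
$T{\left(d \right)} = -3$ ($T{\left(d \right)} = 4 - \left(5 + 2\right) = 4 - 7 = -3$)
$K{\left(R \right)} = - 3 R$ ($K{\left(R \right)} = R \left(-3\right) = - 3 R$)
$K{\left(4 \right)} 15 J = \left(-3\right) 4 \cdot 15 \cdot \frac{47}{7} = \left(-12\right) 15 \cdot \frac{47}{7} = \left(-180\right) \frac{47}{7} = - \frac{8460}{7}$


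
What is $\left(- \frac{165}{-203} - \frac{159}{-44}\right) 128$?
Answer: $\frac{1265184}{2233} \approx 566.58$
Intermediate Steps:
$\left(- \frac{165}{-203} - \frac{159}{-44}\right) 128 = \left(\left(-165\right) \left(- \frac{1}{203}\right) - - \frac{159}{44}\right) 128 = \left(\frac{165}{203} + \frac{159}{44}\right) 128 = \frac{39537}{8932} \cdot 128 = \frac{1265184}{2233}$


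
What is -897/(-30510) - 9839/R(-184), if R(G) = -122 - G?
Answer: -25011023/157635 ≈ -158.66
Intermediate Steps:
-897/(-30510) - 9839/R(-184) = -897/(-30510) - 9839/(-122 - 1*(-184)) = -897*(-1/30510) - 9839/(-122 + 184) = 299/10170 - 9839/62 = -25011023/157635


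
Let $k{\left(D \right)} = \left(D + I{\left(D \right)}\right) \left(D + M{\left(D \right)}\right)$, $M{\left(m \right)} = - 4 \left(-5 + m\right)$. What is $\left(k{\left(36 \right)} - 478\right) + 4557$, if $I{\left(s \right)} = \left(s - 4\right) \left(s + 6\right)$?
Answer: $-117361$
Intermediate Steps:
$M{\left(m \right)} = 20 - 4 m$
$I{\left(s \right)} = \left(-4 + s\right) \left(6 + s\right)$
$k{\left(D \right)} = \left(20 - 3 D\right) \left(-24 + D^{2} + 3 D\right)$ ($k{\left(D \right)} = \left(D + \left(-24 + D^{2} + 2 D\right)\right) \left(D - \left(-20 + 4 D\right)\right) = \left(-24 + D^{2} + 3 D\right) \left(20 - 3 D\right) = \left(20 - 3 D\right) \left(-24 + D^{2} + 3 D\right)$)
$\left(k{\left(36 \right)} - 478\right) + 4557 = \left(\left(-480 - 3 \cdot 36^{3} + 11 \cdot 36^{2} + 132 \cdot 36\right) - 478\right) + 4557 = \left(\left(-480 - 139968 + 11 \cdot 1296 + 4752\right) - 478\right) + 4557 = \left(\left(-480 - 139968 + 14256 + 4752\right) - 478\right) + 4557 = \left(-121440 - 478\right) + 4557 = -121918 + 4557 = -117361$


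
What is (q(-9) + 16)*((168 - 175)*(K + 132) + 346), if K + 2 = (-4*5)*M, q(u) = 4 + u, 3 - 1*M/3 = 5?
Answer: -15444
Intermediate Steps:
M = -6 (M = 9 - 3*5 = 9 - 15 = -6)
K = 118 (K = -2 - 4*5*(-6) = -2 - 20*(-6) = -2 + 120 = 118)
(q(-9) + 16)*((168 - 175)*(K + 132) + 346) = ((4 - 9) + 16)*((168 - 175)*(118 + 132) + 346) = (-5 + 16)*(-7*250 + 346) = 11*(-1750 + 346) = 11*(-1404) = -15444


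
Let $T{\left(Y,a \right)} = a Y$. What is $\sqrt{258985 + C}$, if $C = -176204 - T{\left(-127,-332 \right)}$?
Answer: $3 \sqrt{4513} \approx 201.54$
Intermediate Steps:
$T{\left(Y,a \right)} = Y a$
$C = -218368$ ($C = -176204 - \left(-127\right) \left(-332\right) = -176204 - 42164 = -218368$)
$\sqrt{258985 + C} = \sqrt{258985 - 218368} = \sqrt{40617} = 3 \sqrt{4513}$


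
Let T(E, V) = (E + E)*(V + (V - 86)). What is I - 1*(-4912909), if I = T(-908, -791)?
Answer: 7941997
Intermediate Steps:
T(E, V) = 2*E*(-86 + 2*V) (T(E, V) = (2*E)*(V + (-86 + V)) = (2*E)*(-86 + 2*V) = 2*E*(-86 + 2*V))
I = 3029088 (I = 4*(-908)*(-43 - 791) = 4*(-908)*(-834) = 3029088)
I - 1*(-4912909) = 3029088 - 1*(-4912909) = 3029088 + 4912909 = 7941997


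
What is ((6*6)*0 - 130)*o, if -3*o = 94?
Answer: 12220/3 ≈ 4073.3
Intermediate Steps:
o = -94/3 (o = -1/3*94 = -94/3 ≈ -31.333)
((6*6)*0 - 130)*o = ((6*6)*0 - 130)*(-94/3) = (36*0 - 130)*(-94/3) = (0 - 130)*(-94/3) = -130*(-94/3) = 12220/3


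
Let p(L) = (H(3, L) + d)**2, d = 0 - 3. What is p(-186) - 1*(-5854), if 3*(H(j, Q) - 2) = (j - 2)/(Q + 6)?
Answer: 1707319081/291600 ≈ 5855.0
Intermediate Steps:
d = -3
H(j, Q) = 2 + (-2 + j)/(3*(6 + Q)) (H(j, Q) = 2 + ((j - 2)/(Q + 6))/3 = 2 + ((-2 + j)/(6 + Q))/3 = 2 + (-2 + j)/(3*(6 + Q)))
p(L) = (-3 + (37 + 6*L)/(3*(6 + L)))**2 (p(L) = ((34 + 3 + 6*L)/(3*(6 + L)) - 3)**2 = ((37 + 6*L)/(3*(6 + L)) - 3)**2 = (-3 + (37 + 6*L)/(3*(6 + L)))**2)
p(-186) - 1*(-5854) = (17 + 3*(-186))**2/(9*(6 - 186)**2) - 1*(-5854) = (1/9)*(17 - 558)**2/(-180)**2 + 5854 = (1/9)*(1/32400)*(-541)**2 + 5854 = (1/9)*(1/32400)*292681 + 5854 = 292681/291600 + 5854 = 1707319081/291600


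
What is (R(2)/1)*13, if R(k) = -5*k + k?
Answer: -104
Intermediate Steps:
R(k) = -4*k
(R(2)/1)*13 = (-4*2/1)*13 = -8*1*13 = -8*13 = -104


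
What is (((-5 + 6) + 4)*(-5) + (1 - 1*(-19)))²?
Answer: 25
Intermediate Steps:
(((-5 + 6) + 4)*(-5) + (1 - 1*(-19)))² = ((1 + 4)*(-5) + (1 + 19))² = (5*(-5) + 20)² = (-25 + 20)² = (-5)² = 25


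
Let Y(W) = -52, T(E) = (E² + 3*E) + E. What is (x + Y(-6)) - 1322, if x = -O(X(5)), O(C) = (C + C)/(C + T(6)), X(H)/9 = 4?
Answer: -5499/4 ≈ -1374.8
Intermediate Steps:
X(H) = 36 (X(H) = 9*4 = 36)
T(E) = E² + 4*E
O(C) = 2*C/(60 + C) (O(C) = (C + C)/(C + 6*(4 + 6)) = (2*C)/(C + 6*10) = (2*C)/(C + 60) = (2*C)/(60 + C) = 2*C/(60 + C))
x = -¾ (x = -2*36/(60 + 36) = -2*36/96 = -1*¾ = -¾ ≈ -0.75000)
(x + Y(-6)) - 1322 = (-¾ - 52) - 1322 = -211/4 - 1322 = -5499/4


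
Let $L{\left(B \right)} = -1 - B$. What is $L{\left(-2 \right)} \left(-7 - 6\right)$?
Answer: $-13$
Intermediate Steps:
$L{\left(-2 \right)} \left(-7 - 6\right) = \left(-1 - -2\right) \left(-7 - 6\right) = \left(-1 + 2\right) \left(-13\right) = 1 \left(-13\right) = -13$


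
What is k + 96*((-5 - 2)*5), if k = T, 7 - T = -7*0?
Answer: -3353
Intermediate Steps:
T = 7 (T = 7 - (-7)*0 = 7 - 1*0 = 7 + 0 = 7)
k = 7
k + 96*((-5 - 2)*5) = 7 + 96*((-5 - 2)*5) = 7 + 96*(-7*5) = 7 + 96*(-35) = 7 - 3360 = -3353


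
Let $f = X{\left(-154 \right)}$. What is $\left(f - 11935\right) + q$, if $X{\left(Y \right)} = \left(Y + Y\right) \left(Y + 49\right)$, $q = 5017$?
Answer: $25422$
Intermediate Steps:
$X{\left(Y \right)} = 2 Y \left(49 + Y\right)$
$f = 32340$ ($f = 2 \left(-154\right) \left(49 - 154\right) = 2 \left(-154\right) \left(-105\right) = 32340$)
$\left(f - 11935\right) + q = \left(32340 - 11935\right) + 5017 = 20405 + 5017 = 25422$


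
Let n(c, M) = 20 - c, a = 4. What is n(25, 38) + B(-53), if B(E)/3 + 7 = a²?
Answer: 22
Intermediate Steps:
B(E) = 27 (B(E) = -21 + 3*4² = -21 + 3*16 = -21 + 48 = 27)
n(25, 38) + B(-53) = (20 - 1*25) + 27 = (20 - 25) + 27 = -5 + 27 = 22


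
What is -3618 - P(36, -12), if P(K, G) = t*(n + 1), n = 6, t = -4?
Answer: -3590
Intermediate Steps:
P(K, G) = -28 (P(K, G) = -4*(6 + 1) = -4*7 = -28)
-3618 - P(36, -12) = -3618 - 1*(-28) = -3618 + 28 = -3590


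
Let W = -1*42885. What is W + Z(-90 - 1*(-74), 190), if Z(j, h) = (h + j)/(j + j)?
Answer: -686247/16 ≈ -42890.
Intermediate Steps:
Z(j, h) = (h + j)/(2*j) (Z(j, h) = (h + j)/((2*j)) = (h + j)*(1/(2*j)) = (h + j)/(2*j))
W = -42885
W + Z(-90 - 1*(-74), 190) = -42885 + (190 + (-90 - 1*(-74)))/(2*(-90 - 1*(-74))) = -42885 + (190 + (-90 + 74))/(2*(-90 + 74)) = -42885 + (1/2)*(190 - 16)/(-16) = -42885 + (1/2)*(-1/16)*174 = -42885 - 87/16 = -686247/16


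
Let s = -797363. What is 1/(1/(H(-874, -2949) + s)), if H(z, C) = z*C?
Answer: 1780063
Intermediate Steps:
H(z, C) = C*z
1/(1/(H(-874, -2949) + s)) = 1/(1/(-2949*(-874) - 797363)) = 1/(1/(2577426 - 797363)) = 1/(1/1780063) = 1780063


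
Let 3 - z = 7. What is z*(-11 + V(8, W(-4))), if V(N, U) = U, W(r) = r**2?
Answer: -20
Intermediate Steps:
z = -4 (z = 3 - 1*7 = 3 - 7 = -4)
z*(-11 + V(8, W(-4))) = -4*(-11 + (-4)**2) = -4*(-11 + 16) = -4*5 = -20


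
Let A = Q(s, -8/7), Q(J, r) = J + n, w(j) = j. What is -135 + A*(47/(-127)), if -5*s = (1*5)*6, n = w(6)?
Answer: -135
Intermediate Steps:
n = 6
s = -6 (s = -1*5*6/5 = -6 ≈ -6.0000)
Q(J, r) = 6 + J (Q(J, r) = J + 6 = 6 + J)
A = 0 (A = 6 - 6 = 0)
-135 + A*(47/(-127)) = -135 + 0*(47/(-127)) = -135 + 0*(47*(-1/127)) = -135 + 0*(-47/127) = -135 + 0 = -135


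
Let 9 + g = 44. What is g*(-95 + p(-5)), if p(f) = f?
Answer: -3500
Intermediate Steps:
g = 35 (g = -9 + 44 = 35)
g*(-95 + p(-5)) = 35*(-95 - 5) = 35*(-100) = -3500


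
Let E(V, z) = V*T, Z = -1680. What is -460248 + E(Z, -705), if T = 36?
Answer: -520728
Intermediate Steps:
E(V, z) = 36*V (E(V, z) = V*36 = 36*V)
-460248 + E(Z, -705) = -460248 + 36*(-1680) = -460248 - 60480 = -520728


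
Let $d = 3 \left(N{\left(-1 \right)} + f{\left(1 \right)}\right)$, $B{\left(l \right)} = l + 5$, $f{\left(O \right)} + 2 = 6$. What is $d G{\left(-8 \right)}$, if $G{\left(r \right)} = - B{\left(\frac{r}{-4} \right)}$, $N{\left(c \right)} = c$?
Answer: $-63$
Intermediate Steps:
$f{\left(O \right)} = 4$ ($f{\left(O \right)} = -2 + 6 = 4$)
$B{\left(l \right)} = 5 + l$
$G{\left(r \right)} = -5 + \frac{r}{4}$ ($G{\left(r \right)} = - (5 + \frac{r}{-4}) = - (5 + r \left(- \frac{1}{4}\right)) = - (5 - \frac{r}{4}) = -5 + \frac{r}{4}$)
$d = 9$ ($d = 3 \left(-1 + 4\right) = 3 \cdot 3 = 9$)
$d G{\left(-8 \right)} = 9 \left(-5 + \frac{1}{4} \left(-8\right)\right) = 9 \left(-5 - 2\right) = 9 \left(-7\right) = -63$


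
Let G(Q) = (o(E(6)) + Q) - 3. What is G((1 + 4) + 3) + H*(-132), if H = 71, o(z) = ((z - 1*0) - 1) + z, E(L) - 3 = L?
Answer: -9350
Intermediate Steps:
E(L) = 3 + L
o(z) = -1 + 2*z (o(z) = ((z + 0) - 1) + z = (z - 1) + z = (-1 + z) + z = -1 + 2*z)
G(Q) = 14 + Q (G(Q) = ((-1 + 2*(3 + 6)) + Q) - 3 = ((-1 + 2*9) + Q) - 3 = ((-1 + 18) + Q) - 3 = (17 + Q) - 3 = 14 + Q)
G((1 + 4) + 3) + H*(-132) = (14 + ((1 + 4) + 3)) + 71*(-132) = (14 + (5 + 3)) - 9372 = (14 + 8) - 9372 = 22 - 9372 = -9350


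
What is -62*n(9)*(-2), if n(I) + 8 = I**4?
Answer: 812572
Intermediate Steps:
n(I) = -8 + I**4
-62*n(9)*(-2) = -62*(-8 + 9**4)*(-2) = -62*(-8 + 6561)*(-2) = -406286*(-2) = -62*(-13106) = 812572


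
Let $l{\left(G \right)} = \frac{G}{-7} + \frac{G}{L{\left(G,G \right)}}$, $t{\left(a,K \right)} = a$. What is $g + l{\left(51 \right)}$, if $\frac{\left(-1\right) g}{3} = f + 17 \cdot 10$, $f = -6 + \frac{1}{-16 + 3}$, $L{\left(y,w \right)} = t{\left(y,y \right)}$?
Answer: $- \frac{45323}{91} \approx -498.05$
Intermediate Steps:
$L{\left(y,w \right)} = y$
$l{\left(G \right)} = 1 - \frac{G}{7}$ ($l{\left(G \right)} = \frac{G}{-7} + \frac{G}{G} = G \left(- \frac{1}{7}\right) + 1 = - \frac{G}{7} + 1 = 1 - \frac{G}{7}$)
$f = - \frac{79}{13}$ ($f = -6 + \frac{1}{-13} = -6 - \frac{1}{13} = - \frac{79}{13} \approx -6.0769$)
$g = - \frac{6393}{13}$ ($g = - 3 \left(- \frac{79}{13} + 17 \cdot 10\right) = - 3 \left(- \frac{79}{13} + 170\right) = \left(-3\right) \frac{2131}{13} = - \frac{6393}{13} \approx -491.77$)
$g + l{\left(51 \right)} = - \frac{6393}{13} + \left(1 - \frac{51}{7}\right) = - \frac{6393}{13} - \frac{44}{7} = - \frac{45323}{91}$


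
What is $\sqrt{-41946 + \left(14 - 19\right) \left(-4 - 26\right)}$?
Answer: $18 i \sqrt{129} \approx 204.44 i$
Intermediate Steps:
$\sqrt{-41946 + \left(14 - 19\right) \left(-4 - 26\right)} = \sqrt{-41946 + \left(14 - 19\right) \left(-30\right)} = \sqrt{-41946 - -150} = \sqrt{-41946 + 150} = \sqrt{-41796} = 18 i \sqrt{129}$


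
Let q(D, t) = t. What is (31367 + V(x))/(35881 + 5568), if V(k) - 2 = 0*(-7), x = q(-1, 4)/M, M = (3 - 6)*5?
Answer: 31369/41449 ≈ 0.75681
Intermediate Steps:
M = -15 (M = -3*5 = -15)
x = -4/15 (x = 4/(-15) = 4*(-1/15) = -4/15 ≈ -0.26667)
V(k) = 2 (V(k) = 2 + 0*(-7) = 2 + 0 = 2)
(31367 + V(x))/(35881 + 5568) = (31367 + 2)/(35881 + 5568) = 31369/41449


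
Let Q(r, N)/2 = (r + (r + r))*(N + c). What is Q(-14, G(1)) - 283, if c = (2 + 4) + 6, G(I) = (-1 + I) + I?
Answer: -1375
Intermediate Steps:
G(I) = -1 + 2*I
c = 12 (c = 6 + 6 = 12)
Q(r, N) = 6*r*(12 + N) (Q(r, N) = 2*((r + (r + r))*(N + 12)) = 2*((r + 2*r)*(12 + N)) = 2*((3*r)*(12 + N)) = 2*(3*r*(12 + N)) = 6*r*(12 + N))
Q(-14, G(1)) - 283 = 6*(-14)*(12 + (-1 + 2*1)) - 283 = 6*(-14)*(12 + (-1 + 2)) - 283 = 6*(-14)*(12 + 1) - 283 = 6*(-14)*13 - 283 = -1092 - 283 = -1375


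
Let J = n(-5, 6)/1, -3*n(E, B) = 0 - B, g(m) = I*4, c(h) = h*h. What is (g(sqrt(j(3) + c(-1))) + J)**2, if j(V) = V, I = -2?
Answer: 36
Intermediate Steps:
c(h) = h**2
g(m) = -8 (g(m) = -2*4 = -8)
n(E, B) = B/3 (n(E, B) = -(0 - B)/3 = -(-1)*B/3 = B/3)
J = 2 (J = ((1/3)*6)/1 = 2*1 = 2)
(g(sqrt(j(3) + c(-1))) + J)**2 = (-8 + 2)**2 = (-6)**2 = 36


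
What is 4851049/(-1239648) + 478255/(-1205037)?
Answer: -2146187129351/497940568992 ≈ -4.3101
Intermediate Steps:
4851049/(-1239648) + 478255/(-1205037) = 4851049*(-1/1239648) + 478255*(-1/1205037) = -4851049/1239648 - 478255/1205037 = -2146187129351/497940568992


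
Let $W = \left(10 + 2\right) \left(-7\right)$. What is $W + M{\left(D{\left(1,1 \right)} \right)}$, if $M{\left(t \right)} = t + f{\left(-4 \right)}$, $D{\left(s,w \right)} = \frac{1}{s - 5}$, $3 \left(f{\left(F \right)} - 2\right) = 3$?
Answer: $- \frac{325}{4} \approx -81.25$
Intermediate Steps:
$f{\left(F \right)} = 3$ ($f{\left(F \right)} = 2 + \frac{1}{3} \cdot 3 = 2 + 1 = 3$)
$D{\left(s,w \right)} = \frac{1}{-5 + s}$
$M{\left(t \right)} = 3 + t$ ($M{\left(t \right)} = t + 3 = 3 + t$)
$W = -84$ ($W = 12 \left(-7\right) = -84$)
$W + M{\left(D{\left(1,1 \right)} \right)} = -84 + \left(3 + \frac{1}{-5 + 1}\right) = -84 + \left(3 + \frac{1}{-4}\right) = -84 + \left(3 - \frac{1}{4}\right) = -84 + \frac{11}{4} = - \frac{325}{4}$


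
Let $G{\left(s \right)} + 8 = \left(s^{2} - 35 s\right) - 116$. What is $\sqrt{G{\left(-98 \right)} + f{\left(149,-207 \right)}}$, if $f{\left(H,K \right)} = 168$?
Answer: $\sqrt{13078} \approx 114.36$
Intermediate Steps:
$G{\left(s \right)} = -124 + s^{2} - 35 s$ ($G{\left(s \right)} = -8 - \left(116 - s^{2} + 35 s\right) = -124 + s^{2} - 35 s$)
$\sqrt{G{\left(-98 \right)} + f{\left(149,-207 \right)}} = \sqrt{\left(-124 + \left(-98\right)^{2} - -3430\right) + 168} = \sqrt{\left(-124 + 9604 + 3430\right) + 168} = \sqrt{12910 + 168} = \sqrt{13078}$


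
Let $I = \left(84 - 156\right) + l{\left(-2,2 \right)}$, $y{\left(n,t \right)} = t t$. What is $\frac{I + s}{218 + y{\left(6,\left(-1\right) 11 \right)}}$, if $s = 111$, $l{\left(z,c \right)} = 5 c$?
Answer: $\frac{49}{339} \approx 0.14454$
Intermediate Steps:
$y{\left(n,t \right)} = t^{2}$
$I = -62$ ($I = \left(84 - 156\right) + 5 \cdot 2 = -72 + 10 = -62$)
$\frac{I + s}{218 + y{\left(6,\left(-1\right) 11 \right)}} = \frac{-62 + 111}{218 + \left(\left(-1\right) 11\right)^{2}} = \frac{49}{218 + \left(-11\right)^{2}} = \frac{49}{218 + 121} = \frac{49}{339}$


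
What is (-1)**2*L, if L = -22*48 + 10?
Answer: -1046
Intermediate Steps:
L = -1046 (L = -1056 + 10 = -1046)
(-1)**2*L = (-1)**2*(-1046) = 1*(-1046) = -1046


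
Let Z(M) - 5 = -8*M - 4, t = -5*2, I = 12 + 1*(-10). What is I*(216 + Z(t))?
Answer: 594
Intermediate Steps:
I = 2 (I = 12 - 10 = 2)
t = -10
Z(M) = 1 - 8*M (Z(M) = 5 + (-8*M - 4) = 5 + (-4 - 8*M) = 1 - 8*M)
I*(216 + Z(t)) = 2*(216 + (1 - 8*(-10))) = 2*(216 + (1 + 80)) = 2*(216 + 81) = 2*297 = 594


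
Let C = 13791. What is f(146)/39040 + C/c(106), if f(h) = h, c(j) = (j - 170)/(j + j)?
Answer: -891725987/19520 ≈ -45683.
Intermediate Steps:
c(j) = (-170 + j)/(2*j) (c(j) = (-170 + j)/((2*j)) = (-170 + j)*(1/(2*j)) = (-170 + j)/(2*j))
f(146)/39040 + C/c(106) = 146/39040 + 13791/(((½)*(-170 + 106)/106)) = 146*(1/39040) + 13791/(((½)*(1/106)*(-64))) = 73/19520 + 13791/(-16/53) = 73/19520 + 13791*(-53/16) = 73/19520 - 730923/16 = -891725987/19520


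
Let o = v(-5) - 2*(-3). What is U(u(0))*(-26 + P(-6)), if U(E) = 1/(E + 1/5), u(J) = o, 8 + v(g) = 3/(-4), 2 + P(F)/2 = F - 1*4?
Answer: 1000/51 ≈ 19.608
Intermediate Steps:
P(F) = -12 + 2*F (P(F) = -4 + 2*(F - 1*4) = -4 + 2*(F - 4) = -4 + 2*(-4 + F) = -4 + (-8 + 2*F) = -12 + 2*F)
v(g) = -35/4 (v(g) = -8 + 3/(-4) = -8 + 3*(-¼) = -8 - ¾ = -35/4)
o = -11/4 (o = -35/4 - 2*(-3) = -35/4 + 6 = -11/4 ≈ -2.7500)
u(J) = -11/4
U(E) = 1/(⅕ + E) (U(E) = 1/(E + ⅕) = 1/(⅕ + E))
U(u(0))*(-26 + P(-6)) = (5/(1 + 5*(-11/4)))*(-26 + (-12 + 2*(-6))) = (5/(1 - 55/4))*(-26 + (-12 - 12)) = (5/(-51/4))*(-26 - 24) = (5*(-4/51))*(-50) = -20/51*(-50) = 1000/51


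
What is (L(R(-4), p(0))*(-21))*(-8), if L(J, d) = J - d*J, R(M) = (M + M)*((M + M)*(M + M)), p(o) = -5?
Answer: -516096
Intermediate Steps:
R(M) = 8*M³ (R(M) = (2*M)*((2*M)*(2*M)) = (2*M)*(4*M²) = 8*M³)
L(J, d) = J - J*d
(L(R(-4), p(0))*(-21))*(-8) = (((8*(-4)³)*(1 - 1*(-5)))*(-21))*(-8) = (((8*(-64))*(1 + 5))*(-21))*(-8) = (-512*6*(-21))*(-8) = -3072*(-21)*(-8) = 64512*(-8) = -516096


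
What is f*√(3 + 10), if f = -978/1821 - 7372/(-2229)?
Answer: 3748150*√13/1353003 ≈ 9.9883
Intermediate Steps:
f = 3748150/1353003 (f = -978*1/1821 - 7372*(-1/2229) = -326/607 + 7372/2229 = 3748150/1353003 ≈ 2.7702)
f*√(3 + 10) = 3748150*√(3 + 10)/1353003 = 3748150*√13/1353003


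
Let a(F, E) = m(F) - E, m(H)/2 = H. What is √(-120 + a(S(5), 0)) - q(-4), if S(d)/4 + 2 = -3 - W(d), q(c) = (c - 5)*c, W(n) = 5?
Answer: -36 + 10*I*√2 ≈ -36.0 + 14.142*I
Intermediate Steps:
m(H) = 2*H
q(c) = c*(-5 + c) (q(c) = (-5 + c)*c = c*(-5 + c))
S(d) = -40 (S(d) = -8 + 4*(-3 - 1*5) = -8 + 4*(-3 - 5) = -8 + 4*(-8) = -8 - 32 = -40)
a(F, E) = -E + 2*F (a(F, E) = 2*F - E = -E + 2*F)
√(-120 + a(S(5), 0)) - q(-4) = √(-120 + (-1*0 + 2*(-40))) - (-4)*(-5 - 4) = √(-120 + (0 - 80)) - (-4)*(-9) = √(-120 - 80) - 1*36 = √(-200) - 36 = 10*I*√2 - 36 = -36 + 10*I*√2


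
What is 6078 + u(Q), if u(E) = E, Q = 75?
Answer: 6153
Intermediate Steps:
6078 + u(Q) = 6078 + 75 = 6153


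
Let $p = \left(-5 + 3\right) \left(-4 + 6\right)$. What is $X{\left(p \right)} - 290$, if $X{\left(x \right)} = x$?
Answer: $-294$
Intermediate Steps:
$p = -4$ ($p = \left(-2\right) 2 = -4$)
$X{\left(p \right)} - 290 = -4 - 290 = -294$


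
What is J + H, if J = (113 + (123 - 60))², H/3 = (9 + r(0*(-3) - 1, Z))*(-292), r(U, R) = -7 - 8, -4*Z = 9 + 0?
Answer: 36232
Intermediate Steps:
Z = -9/4 (Z = -(9 + 0)/4 = -¼*9 = -9/4 ≈ -2.2500)
r(U, R) = -15
H = 5256 (H = 3*((9 - 15)*(-292)) = 3*(-6*(-292)) = 3*1752 = 5256)
J = 30976 (J = (113 + 63)² = 176² = 30976)
J + H = 30976 + 5256 = 36232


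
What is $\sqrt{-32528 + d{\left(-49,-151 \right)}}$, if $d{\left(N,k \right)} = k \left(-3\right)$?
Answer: $5 i \sqrt{1283} \approx 179.09 i$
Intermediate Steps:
$d{\left(N,k \right)} = - 3 k$
$\sqrt{-32528 + d{\left(-49,-151 \right)}} = \sqrt{-32528 - -453} = \sqrt{-32528 + 453} = \sqrt{-32075} = 5 i \sqrt{1283}$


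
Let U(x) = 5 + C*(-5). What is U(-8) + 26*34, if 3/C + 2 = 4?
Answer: 1763/2 ≈ 881.50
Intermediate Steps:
C = 3/2 (C = 3/(-2 + 4) = 3/2 ≈ 1.5000)
U(x) = -5/2 (U(x) = 5 + (3/2)*(-5) = 5 - 15/2 = -5/2)
U(-8) + 26*34 = -5/2 + 26*34 = -5/2 + 884 = 1763/2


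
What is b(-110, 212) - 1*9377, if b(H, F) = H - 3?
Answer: -9490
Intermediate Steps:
b(H, F) = -3 + H
b(-110, 212) - 1*9377 = (-3 - 110) - 1*9377 = -113 - 9377 = -9490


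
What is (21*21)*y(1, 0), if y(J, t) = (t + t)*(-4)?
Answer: 0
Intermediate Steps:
y(J, t) = -8*t (y(J, t) = (2*t)*(-4) = -8*t)
(21*21)*y(1, 0) = (21*21)*(-8*0) = 441*0 = 0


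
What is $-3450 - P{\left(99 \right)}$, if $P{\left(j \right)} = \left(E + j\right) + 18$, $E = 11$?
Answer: $-3578$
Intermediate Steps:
$P{\left(j \right)} = 29 + j$ ($P{\left(j \right)} = \left(11 + j\right) + 18 = 29 + j$)
$-3450 - P{\left(99 \right)} = -3450 - \left(29 + 99\right) = -3450 - 128 = -3578$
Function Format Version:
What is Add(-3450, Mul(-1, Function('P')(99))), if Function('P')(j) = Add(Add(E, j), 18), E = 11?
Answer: -3578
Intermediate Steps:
Function('P')(j) = Add(29, j) (Function('P')(j) = Add(Add(11, j), 18) = Add(29, j))
Add(-3450, Mul(-1, Function('P')(99))) = Add(-3450, Mul(-1, Add(29, 99))) = Add(-3450, Mul(-1, 128)) = Add(-3450, -128) = -3578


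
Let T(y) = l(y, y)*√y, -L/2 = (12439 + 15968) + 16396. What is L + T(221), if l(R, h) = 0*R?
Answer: -89606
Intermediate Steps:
l(R, h) = 0
L = -89606 (L = -2*((12439 + 15968) + 16396) = -2*(28407 + 16396) = -2*44803 = -89606)
T(y) = 0 (T(y) = 0*√y = 0)
L + T(221) = -89606 + 0 = -89606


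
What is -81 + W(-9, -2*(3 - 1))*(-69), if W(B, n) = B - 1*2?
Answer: 678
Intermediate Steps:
W(B, n) = -2 + B (W(B, n) = B - 2 = -2 + B)
-81 + W(-9, -2*(3 - 1))*(-69) = -81 + (-2 - 9)*(-69) = -81 - 11*(-69) = -81 + 759 = 678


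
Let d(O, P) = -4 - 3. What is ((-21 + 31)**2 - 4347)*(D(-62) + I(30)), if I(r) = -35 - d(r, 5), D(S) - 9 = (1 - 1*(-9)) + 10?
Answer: -4247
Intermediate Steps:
d(O, P) = -7
D(S) = 29 (D(S) = 9 + ((1 - 1*(-9)) + 10) = 9 + ((1 + 9) + 10) = 9 + (10 + 10) = 9 + 20 = 29)
I(r) = -28 (I(r) = -35 - 1*(-7) = -35 + 7 = -28)
((-21 + 31)**2 - 4347)*(D(-62) + I(30)) = ((-21 + 31)**2 - 4347)*(29 - 28) = (10**2 - 4347)*1 = (100 - 4347)*1 = -4247*1 = -4247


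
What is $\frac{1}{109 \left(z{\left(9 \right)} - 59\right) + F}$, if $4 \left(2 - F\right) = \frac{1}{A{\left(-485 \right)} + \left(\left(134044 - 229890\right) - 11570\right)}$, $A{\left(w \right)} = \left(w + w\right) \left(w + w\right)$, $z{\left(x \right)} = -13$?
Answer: $- \frac{3333936}{26158061857} \approx -0.00012745$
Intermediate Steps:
$A{\left(w \right)} = 4 w^{2}$ ($A{\left(w \right)} = 2 w 2 w = 4 w^{2}$)
$F = \frac{6667871}{3333936}$ ($F = 2 - \frac{1}{4 \left(4 \left(-485\right)^{2} + \left(\left(134044 - 229890\right) - 11570\right)\right)} = 2 - \frac{1}{4 \left(4 \cdot 235225 - 107416\right)} = 2 - \frac{1}{4 \left(940900 - 107416\right)} = 2 - \frac{1}{4 \cdot 833484} = 2 - \frac{1}{3333936} = \frac{6667871}{3333936} \approx 2.0$)
$\frac{1}{109 \left(z{\left(9 \right)} - 59\right) + F} = \frac{1}{109 \left(-13 - 59\right) + \frac{6667871}{3333936}} = \frac{1}{109 \left(-72\right) + \frac{6667871}{3333936}} = \frac{1}{-7848 + \frac{6667871}{3333936}} = \frac{1}{- \frac{26158061857}{3333936}} = - \frac{3333936}{26158061857}$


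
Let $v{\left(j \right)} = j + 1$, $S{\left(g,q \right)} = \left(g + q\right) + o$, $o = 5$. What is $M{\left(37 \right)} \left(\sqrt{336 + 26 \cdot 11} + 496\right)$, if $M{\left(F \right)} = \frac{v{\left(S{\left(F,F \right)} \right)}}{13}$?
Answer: $\frac{39680}{13} + \frac{80 \sqrt{622}}{13} \approx 3205.8$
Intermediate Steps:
$S{\left(g,q \right)} = 5 + g + q$ ($S{\left(g,q \right)} = \left(g + q\right) + 5 = 5 + g + q$)
$v{\left(j \right)} = 1 + j$
$M{\left(F \right)} = \frac{6}{13} + \frac{2 F}{13}$ ($M{\left(F \right)} = \frac{1 + \left(5 + F + F\right)}{13} = \left(1 + \left(5 + 2 F\right)\right) \frac{1}{13} = \left(6 + 2 F\right) \frac{1}{13} = \frac{6}{13} + \frac{2 F}{13}$)
$M{\left(37 \right)} \left(\sqrt{336 + 26 \cdot 11} + 496\right) = \left(\frac{6}{13} + \frac{2}{13} \cdot 37\right) \left(\sqrt{336 + 26 \cdot 11} + 496\right) = \left(\frac{6}{13} + \frac{74}{13}\right) \left(\sqrt{336 + 286} + 496\right) = \frac{80 \left(\sqrt{622} + 496\right)}{13} = \frac{80 \left(496 + \sqrt{622}\right)}{13} = \frac{39680}{13} + \frac{80 \sqrt{622}}{13}$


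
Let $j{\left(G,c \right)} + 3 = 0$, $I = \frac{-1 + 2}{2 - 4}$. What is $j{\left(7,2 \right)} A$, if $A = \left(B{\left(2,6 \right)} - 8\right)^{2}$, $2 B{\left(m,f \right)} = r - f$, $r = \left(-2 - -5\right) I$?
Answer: $- \frac{6627}{16} \approx -414.19$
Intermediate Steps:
$I = - \frac{1}{2}$ ($I = 1 \frac{1}{-2} = 1 \left(- \frac{1}{2}\right) = - \frac{1}{2} \approx -0.5$)
$j{\left(G,c \right)} = -3$ ($j{\left(G,c \right)} = -3 + 0 = -3$)
$r = - \frac{3}{2}$ ($r = \left(-2 - -5\right) \left(- \frac{1}{2}\right) = \left(-2 + 5\right) \left(- \frac{1}{2}\right) = 3 \left(- \frac{1}{2}\right) = - \frac{3}{2} \approx -1.5$)
$B{\left(m,f \right)} = - \frac{3}{4} - \frac{f}{2}$ ($B{\left(m,f \right)} = \frac{- \frac{3}{2} - f}{2} = - \frac{3}{4} - \frac{f}{2}$)
$A = \frac{2209}{16}$ ($A = \left(\left(- \frac{3}{4} - 3\right) - 8\right)^{2} = \left(- \frac{15}{4} - 8\right)^{2} = \left(- \frac{47}{4}\right)^{2} = \frac{2209}{16} \approx 138.06$)
$j{\left(7,2 \right)} A = \left(-3\right) \frac{2209}{16} = - \frac{6627}{16}$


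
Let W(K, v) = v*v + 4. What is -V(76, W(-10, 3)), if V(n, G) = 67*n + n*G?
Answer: -6080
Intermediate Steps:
W(K, v) = 4 + v**2 (W(K, v) = v**2 + 4 = 4 + v**2)
V(n, G) = 67*n + G*n
-V(76, W(-10, 3)) = -76*(67 + (4 + 3**2)) = -76*(67 + (4 + 9)) = -76*(67 + 13) = -76*80 = -1*6080 = -6080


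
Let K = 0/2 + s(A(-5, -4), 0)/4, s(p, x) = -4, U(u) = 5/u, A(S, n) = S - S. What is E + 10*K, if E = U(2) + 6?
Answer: -3/2 ≈ -1.5000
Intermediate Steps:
A(S, n) = 0
E = 17/2 (E = 5/2 + 6 = 17/2 ≈ 8.5000)
K = -1 (K = 0/2 - 4/4 = 0*(½) - 4*¼ = 0 - 1 = -1)
E + 10*K = 17/2 + 10*(-1) = 17/2 - 10 = -3/2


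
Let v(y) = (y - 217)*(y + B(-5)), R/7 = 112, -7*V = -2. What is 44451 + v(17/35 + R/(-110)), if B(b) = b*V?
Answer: 6856268389/148225 ≈ 46256.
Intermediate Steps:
V = 2/7 (V = -⅐*(-2) = 2/7 ≈ 0.28571)
R = 784 (R = 7*112 = 784)
B(b) = 2*b/7 (B(b) = b*(2/7) = 2*b/7)
v(y) = (-217 + y)*(-10/7 + y) (v(y) = (y - 217)*(y + (2/7)*(-5)) = (-217 + y)*(y - 10/7) = (-217 + y)*(-10/7 + y))
44451 + v(17/35 + R/(-110)) = 44451 + (310 + (17/35 + 784/(-110))² - 1529*(17/35 + 784/(-110))/7) = 44451 + (310 + (17*(1/35) + 784*(-1/110))² - 1529*(17*(1/35) + 784*(-1/110))/7) = 44451 + (310 + (17/35 - 392/55)² - 1529*(17/35 - 392/55)/7) = 44451 + (310 + (-2557/385)² - 1529/7*(-2557/385)) = 44451 + (310 + 6538249/148225 + 355423/245) = 44451 + 267518914/148225 = 6856268389/148225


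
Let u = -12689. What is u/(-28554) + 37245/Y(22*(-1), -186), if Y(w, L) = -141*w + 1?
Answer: 1102867697/88603062 ≈ 12.447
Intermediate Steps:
Y(w, L) = 1 - 141*w
u/(-28554) + 37245/Y(22*(-1), -186) = -12689/(-28554) + 37245/(1 - 3102*(-1)) = -12689*(-1/28554) + 37245/(1 - 141*(-22)) = 12689/28554 + 37245/(1 + 3102) = 12689/28554 + 37245/3103 = 1102867697/88603062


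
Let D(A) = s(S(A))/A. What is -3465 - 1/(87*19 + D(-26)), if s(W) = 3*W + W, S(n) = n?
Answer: -5741506/1657 ≈ -3465.0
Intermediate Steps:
s(W) = 4*W
D(A) = 4 (D(A) = (4*A)/A = 4)
-3465 - 1/(87*19 + D(-26)) = -3465 - 1/(87*19 + 4) = -3465 - 1/(1653 + 4) = -3465 - 1/1657 = -5741506/1657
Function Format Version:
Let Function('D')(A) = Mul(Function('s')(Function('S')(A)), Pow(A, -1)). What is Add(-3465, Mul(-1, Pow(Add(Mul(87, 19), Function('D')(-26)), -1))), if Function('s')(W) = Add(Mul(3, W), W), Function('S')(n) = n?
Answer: Rational(-5741506, 1657) ≈ -3465.0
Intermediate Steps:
Function('s')(W) = Mul(4, W)
Function('D')(A) = 4 (Function('D')(A) = Mul(Mul(4, A), Pow(A, -1)) = 4)
Add(-3465, Mul(-1, Pow(Add(Mul(87, 19), Function('D')(-26)), -1))) = Add(-3465, Mul(-1, Pow(Add(Mul(87, 19), 4), -1))) = Add(-3465, Mul(-1, Pow(Add(1653, 4), -1))) = Add(-3465, Mul(-1, Pow(1657, -1))) = Add(-3465, Mul(-1, Rational(1, 1657))) = Add(-3465, Rational(-1, 1657)) = Rational(-5741506, 1657)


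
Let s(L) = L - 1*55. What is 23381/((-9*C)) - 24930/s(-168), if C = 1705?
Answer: 377336887/3421935 ≈ 110.27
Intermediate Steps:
s(L) = -55 + L (s(L) = L - 55 = -55 + L)
23381/((-9*C)) - 24930/s(-168) = 23381/((-9*1705)) - 24930/(-55 - 168) = 23381/(-15345) - 24930/(-223) = 23381*(-1/15345) - 24930*(-1/223) = -23381/15345 + 24930/223 = 377336887/3421935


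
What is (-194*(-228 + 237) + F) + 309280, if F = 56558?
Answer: 364092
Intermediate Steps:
(-194*(-228 + 237) + F) + 309280 = (-194*(-228 + 237) + 56558) + 309280 = (-194*9 + 56558) + 309280 = (-1746 + 56558) + 309280 = 54812 + 309280 = 364092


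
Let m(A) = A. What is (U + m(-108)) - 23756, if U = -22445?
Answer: -46309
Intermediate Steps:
(U + m(-108)) - 23756 = (-22445 - 108) - 23756 = -22553 - 23756 = -46309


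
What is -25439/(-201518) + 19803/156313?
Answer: 7967107361/31499883134 ≈ 0.25292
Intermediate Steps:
-25439/(-201518) + 19803/156313 = -25439*(-1/201518) + 19803*(1/156313) = 25439/201518 + 19803/156313 = 7967107361/31499883134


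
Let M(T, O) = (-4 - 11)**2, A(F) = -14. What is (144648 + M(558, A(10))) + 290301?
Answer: 435174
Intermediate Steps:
M(T, O) = 225 (M(T, O) = (-15)**2 = 225)
(144648 + M(558, A(10))) + 290301 = (144648 + 225) + 290301 = 144873 + 290301 = 435174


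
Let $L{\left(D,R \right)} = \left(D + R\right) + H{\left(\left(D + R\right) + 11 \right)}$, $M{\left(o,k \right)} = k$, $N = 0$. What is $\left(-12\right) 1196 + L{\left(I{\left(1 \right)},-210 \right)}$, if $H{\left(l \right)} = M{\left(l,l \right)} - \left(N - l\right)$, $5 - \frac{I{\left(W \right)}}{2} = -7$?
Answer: $-14888$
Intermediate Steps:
$I{\left(W \right)} = 24$ ($I{\left(W \right)} = 10 - -14 = 10 + 14 = 24$)
$H{\left(l \right)} = 2 l$ ($H{\left(l \right)} = l - \left(0 - l\right) = l - - l = l + l = 2 l$)
$L{\left(D,R \right)} = 22 + 3 D + 3 R$ ($L{\left(D,R \right)} = \left(D + R\right) + 2 \left(\left(D + R\right) + 11\right) = \left(D + R\right) + 2 \left(11 + D + R\right) = \left(D + R\right) + \left(22 + 2 D + 2 R\right) = 22 + 3 D + 3 R$)
$\left(-12\right) 1196 + L{\left(I{\left(1 \right)},-210 \right)} = \left(-12\right) 1196 + \left(22 + 3 \cdot 24 + 3 \left(-210\right)\right) = -14352 + \left(22 + 72 - 630\right) = -14352 - 536 = -14888$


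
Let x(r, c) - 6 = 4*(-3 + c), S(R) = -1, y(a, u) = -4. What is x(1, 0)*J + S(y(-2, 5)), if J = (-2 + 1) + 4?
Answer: -19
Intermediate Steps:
x(r, c) = -6 + 4*c (x(r, c) = 6 + 4*(-3 + c) = 6 + (-12 + 4*c) = -6 + 4*c)
J = 3 (J = -1 + 4 = 3)
x(1, 0)*J + S(y(-2, 5)) = (-6 + 4*0)*3 - 1 = (-6 + 0)*3 - 1 = -6*3 - 1 = -18 - 1 = -19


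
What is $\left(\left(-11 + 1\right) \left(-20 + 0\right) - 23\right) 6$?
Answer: $1062$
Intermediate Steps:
$\left(\left(-11 + 1\right) \left(-20 + 0\right) - 23\right) 6 = \left(\left(-10\right) \left(-20\right) - 23\right) 6 = \left(200 - 23\right) 6 = 177 \cdot 6 = 1062$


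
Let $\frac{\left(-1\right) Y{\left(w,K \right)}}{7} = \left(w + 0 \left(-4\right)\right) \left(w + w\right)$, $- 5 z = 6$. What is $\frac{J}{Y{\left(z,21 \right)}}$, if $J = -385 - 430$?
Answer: $\frac{20375}{504} \approx 40.427$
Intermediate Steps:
$z = - \frac{6}{5}$ ($z = \left(- \frac{1}{5}\right) 6 = - \frac{6}{5} \approx -1.2$)
$Y{\left(w,K \right)} = - 14 w^{2}$ ($Y{\left(w,K \right)} = - 7 \left(w + 0 \left(-4\right)\right) \left(w + w\right) = - 7 \left(w + 0\right) 2 w = - 7 w 2 w = - 7 \cdot 2 w^{2} = - 14 w^{2}$)
$J = -815$
$\frac{J}{Y{\left(z,21 \right)}} = - \frac{815}{\left(-14\right) \left(- \frac{6}{5}\right)^{2}} = - \frac{815}{\left(-14\right) \frac{36}{25}} = - \frac{815}{- \frac{504}{25}} = \left(-815\right) \left(- \frac{25}{504}\right) = \frac{20375}{504}$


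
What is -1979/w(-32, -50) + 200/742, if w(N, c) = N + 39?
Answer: -104787/371 ≈ -282.44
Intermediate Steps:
w(N, c) = 39 + N
-1979/w(-32, -50) + 200/742 = -1979/(39 - 32) + 200/742 = -1979/7 + 200*(1/742) = -1979*⅐ + 100/371 = -1979/7 + 100/371 = -104787/371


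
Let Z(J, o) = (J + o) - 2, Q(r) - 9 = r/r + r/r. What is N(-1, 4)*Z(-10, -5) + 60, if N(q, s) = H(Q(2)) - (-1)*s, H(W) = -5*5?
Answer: 417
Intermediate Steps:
Q(r) = 11 (Q(r) = 9 + (r/r + r/r) = 9 + (1 + 1) = 9 + 2 = 11)
H(W) = -25
N(q, s) = -25 + s (N(q, s) = -25 - (-1)*s = -25 + s)
Z(J, o) = -2 + J + o
N(-1, 4)*Z(-10, -5) + 60 = (-25 + 4)*(-2 - 10 - 5) + 60 = -21*(-17) + 60 = 357 + 60 = 417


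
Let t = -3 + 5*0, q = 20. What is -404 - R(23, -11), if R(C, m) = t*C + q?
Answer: -355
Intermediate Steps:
t = -3 (t = -3 + 0 = -3)
R(C, m) = 20 - 3*C (R(C, m) = -3*C + 20 = 20 - 3*C)
-404 - R(23, -11) = -404 - (20 - 3*23) = -404 - (20 - 69) = -404 - 1*(-49) = -404 + 49 = -355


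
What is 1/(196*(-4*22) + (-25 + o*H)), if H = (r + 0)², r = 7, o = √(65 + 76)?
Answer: -17273/298017988 - 49*√141/298017988 ≈ -5.9912e-5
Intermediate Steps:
o = √141 ≈ 11.874
H = 49 (H = (7 + 0)² = 7² = 49)
1/(196*(-4*22) + (-25 + o*H)) = 1/(196*(-4*22) + (-25 + √141*49)) = 1/(196*(-88) + (-25 + 49*√141)) = 1/(-17248 + (-25 + 49*√141)) = 1/(-17273 + 49*√141)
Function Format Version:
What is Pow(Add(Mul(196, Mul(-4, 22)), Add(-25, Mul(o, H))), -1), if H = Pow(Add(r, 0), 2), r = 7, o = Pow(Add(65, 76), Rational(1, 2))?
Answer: Add(Rational(-17273, 298017988), Mul(Rational(-49, 298017988), Pow(141, Rational(1, 2)))) ≈ -5.9912e-5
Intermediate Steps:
o = Pow(141, Rational(1, 2)) ≈ 11.874
H = 49 (H = Pow(Add(7, 0), 2) = Pow(7, 2) = 49)
Pow(Add(Mul(196, Mul(-4, 22)), Add(-25, Mul(o, H))), -1) = Pow(Add(Mul(196, Mul(-4, 22)), Add(-25, Mul(Pow(141, Rational(1, 2)), 49))), -1) = Pow(Add(Mul(196, -88), Add(-25, Mul(49, Pow(141, Rational(1, 2))))), -1) = Pow(Add(-17248, Add(-25, Mul(49, Pow(141, Rational(1, 2))))), -1) = Pow(Add(-17273, Mul(49, Pow(141, Rational(1, 2)))), -1)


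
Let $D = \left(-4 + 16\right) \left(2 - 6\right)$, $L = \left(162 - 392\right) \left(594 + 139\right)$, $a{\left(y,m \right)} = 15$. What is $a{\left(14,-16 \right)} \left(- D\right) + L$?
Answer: $-167870$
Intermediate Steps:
$L = -168590$ ($L = \left(-230\right) 733 = -168590$)
$D = -48$ ($D = 12 \left(2 - 6\right) = 12 \left(-4\right) = -48$)
$a{\left(14,-16 \right)} \left(- D\right) + L = 15 \left(\left(-1\right) \left(-48\right)\right) - 168590 = 15 \cdot 48 - 168590 = 720 - 168590 = -167870$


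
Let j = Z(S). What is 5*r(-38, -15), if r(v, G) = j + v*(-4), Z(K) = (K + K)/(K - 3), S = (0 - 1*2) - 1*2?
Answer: 5360/7 ≈ 765.71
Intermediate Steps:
S = -4 (S = (0 - 2) - 2 = -2 - 2 = -4)
Z(K) = 2*K/(-3 + K) (Z(K) = (2*K)/(-3 + K) = 2*K/(-3 + K))
j = 8/7 (j = 2*(-4)/(-3 - 4) = 2*(-4)/(-7) = 2*(-4)*(-⅐) = 8/7 ≈ 1.1429)
r(v, G) = 8/7 - 4*v (r(v, G) = 8/7 + v*(-4) = 8/7 - 4*v)
5*r(-38, -15) = 5*(8/7 - 4*(-38)) = 5*(8/7 + 152) = 5*(1072/7) = 5360/7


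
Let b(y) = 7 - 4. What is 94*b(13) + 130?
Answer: 412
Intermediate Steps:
b(y) = 3
94*b(13) + 130 = 94*3 + 130 = 282 + 130 = 412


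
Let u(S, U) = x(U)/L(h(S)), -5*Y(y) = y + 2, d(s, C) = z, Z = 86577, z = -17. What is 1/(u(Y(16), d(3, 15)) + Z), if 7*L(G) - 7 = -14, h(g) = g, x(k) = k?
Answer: 1/86594 ≈ 1.1548e-5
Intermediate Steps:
L(G) = -1 (L(G) = 1 + (⅐)*(-14) = 1 - 2 = -1)
d(s, C) = -17
Y(y) = -⅖ - y/5 (Y(y) = -(y + 2)/5 = -(2 + y)/5 = -⅖ - y/5)
u(S, U) = -U (u(S, U) = U/(-1) = U*(-1) = -U)
1/(u(Y(16), d(3, 15)) + Z) = 1/(-1*(-17) + 86577) = 1/(17 + 86577) = 1/86594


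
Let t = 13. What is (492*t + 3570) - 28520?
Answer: -18554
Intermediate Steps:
(492*t + 3570) - 28520 = (492*13 + 3570) - 28520 = (6396 + 3570) - 28520 = 9966 - 28520 = -18554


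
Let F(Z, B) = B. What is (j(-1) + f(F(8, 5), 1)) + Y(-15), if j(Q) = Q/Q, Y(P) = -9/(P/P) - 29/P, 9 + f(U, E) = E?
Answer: -211/15 ≈ -14.067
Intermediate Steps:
f(U, E) = -9 + E
Y(P) = -9 - 29/P (Y(P) = -9/1 - 29/P = -9*1 - 29/P = -9 - 29/P)
j(Q) = 1
(j(-1) + f(F(8, 5), 1)) + Y(-15) = (1 + (-9 + 1)) + (-9 - 29/(-15)) = (1 - 8) + (-9 - 29*(-1/15)) = -7 + (-9 + 29/15) = -7 - 106/15 = -211/15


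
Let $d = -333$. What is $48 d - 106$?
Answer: $-16090$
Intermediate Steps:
$48 d - 106 = 48 \left(-333\right) - 106 = -15984 - 106 = -16090$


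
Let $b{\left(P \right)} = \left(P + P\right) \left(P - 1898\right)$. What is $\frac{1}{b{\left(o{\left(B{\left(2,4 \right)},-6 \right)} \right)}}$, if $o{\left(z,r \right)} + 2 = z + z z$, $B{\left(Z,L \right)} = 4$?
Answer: $- \frac{1}{67680} \approx -1.4775 \cdot 10^{-5}$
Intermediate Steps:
$o{\left(z,r \right)} = -2 + z + z^{2}$ ($o{\left(z,r \right)} = -2 + \left(z + z z\right) = -2 + \left(z + z^{2}\right) = -2 + z + z^{2}$)
$b{\left(P \right)} = 2 P \left(-1898 + P\right)$
$\frac{1}{b{\left(o{\left(B{\left(2,4 \right)},-6 \right)} \right)}} = \frac{1}{2 \left(-2 + 4 + 4^{2}\right) \left(-1898 + \left(-2 + 4 + 4^{2}\right)\right)} = \frac{1}{2 \left(-2 + 4 + 16\right) \left(-1898 + \left(-2 + 4 + 16\right)\right)} = \frac{1}{2 \cdot 18 \left(-1898 + 18\right)} = \frac{1}{2 \cdot 18 \left(-1880\right)} = \frac{1}{-67680} = - \frac{1}{67680}$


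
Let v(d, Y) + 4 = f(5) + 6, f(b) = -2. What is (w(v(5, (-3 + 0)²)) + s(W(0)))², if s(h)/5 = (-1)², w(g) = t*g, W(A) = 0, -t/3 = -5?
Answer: 25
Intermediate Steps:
t = 15 (t = -3*(-5) = 15)
v(d, Y) = 0 (v(d, Y) = -4 + (-2 + 6) = -4 + 4 = 0)
w(g) = 15*g
s(h) = 5 (s(h) = 5*(-1)² = 5*1 = 5)
(w(v(5, (-3 + 0)²)) + s(W(0)))² = (15*0 + 5)² = (0 + 5)² = 5² = 25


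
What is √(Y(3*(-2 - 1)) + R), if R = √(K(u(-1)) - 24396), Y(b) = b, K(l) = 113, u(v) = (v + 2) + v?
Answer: √(-9 + I*√24283) ≈ 8.5758 + 9.0854*I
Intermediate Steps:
u(v) = 2 + 2*v (u(v) = (2 + v) + v = 2 + 2*v)
R = I*√24283 (R = √(113 - 24396) = √(-24283) = I*√24283 ≈ 155.83*I)
√(Y(3*(-2 - 1)) + R) = √(3*(-2 - 1) + I*√24283) = √(3*(-3) + I*√24283) = √(-9 + I*√24283)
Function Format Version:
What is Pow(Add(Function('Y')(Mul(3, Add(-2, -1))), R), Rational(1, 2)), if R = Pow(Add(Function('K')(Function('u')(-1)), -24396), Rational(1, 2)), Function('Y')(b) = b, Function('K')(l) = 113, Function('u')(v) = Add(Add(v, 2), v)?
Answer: Pow(Add(-9, Mul(I, Pow(24283, Rational(1, 2)))), Rational(1, 2)) ≈ Add(8.5758, Mul(9.0854, I))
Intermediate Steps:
Function('u')(v) = Add(2, Mul(2, v)) (Function('u')(v) = Add(Add(2, v), v) = Add(2, Mul(2, v)))
R = Mul(I, Pow(24283, Rational(1, 2))) (R = Pow(Add(113, -24396), Rational(1, 2)) = Pow(-24283, Rational(1, 2)) = Mul(I, Pow(24283, Rational(1, 2))) ≈ Mul(155.83, I))
Pow(Add(Function('Y')(Mul(3, Add(-2, -1))), R), Rational(1, 2)) = Pow(Add(Mul(3, Add(-2, -1)), Mul(I, Pow(24283, Rational(1, 2)))), Rational(1, 2)) = Pow(Add(Mul(3, -3), Mul(I, Pow(24283, Rational(1, 2)))), Rational(1, 2)) = Pow(Add(-9, Mul(I, Pow(24283, Rational(1, 2)))), Rational(1, 2))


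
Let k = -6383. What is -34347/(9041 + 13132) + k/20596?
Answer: -14893703/8011844 ≈ -1.8590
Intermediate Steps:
-34347/(9041 + 13132) + k/20596 = -34347/(9041 + 13132) - 6383/20596 = -34347/22173 - 6383*1/20596 = -34347*1/22173 - 6383/20596 = -11449/7391 - 6383/20596 = -14893703/8011844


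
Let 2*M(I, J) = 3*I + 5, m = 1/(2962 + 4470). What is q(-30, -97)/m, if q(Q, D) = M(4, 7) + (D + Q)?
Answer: -880692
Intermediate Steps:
m = 1/7432 ≈ 0.00013455
M(I, J) = 5/2 + 3*I/2 (M(I, J) = (3*I + 5)/2 = (5 + 3*I)/2 = 5/2 + 3*I/2)
q(Q, D) = 17/2 + D + Q (q(Q, D) = (5/2 + (3/2)*4) + (D + Q) = (5/2 + 6) + (D + Q) = 17/2 + (D + Q) = 17/2 + D + Q)
q(-30, -97)/m = (17/2 - 97 - 30)/(1/7432) = -237/2*7432 = -880692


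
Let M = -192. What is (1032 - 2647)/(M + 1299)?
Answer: -1615/1107 ≈ -1.4589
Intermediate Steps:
(1032 - 2647)/(M + 1299) = (1032 - 2647)/(-192 + 1299) = -1615/1107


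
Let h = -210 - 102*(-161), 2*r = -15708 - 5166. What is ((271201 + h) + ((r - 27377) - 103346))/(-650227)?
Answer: -146253/650227 ≈ -0.22493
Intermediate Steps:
r = -10437 (r = (-15708 - 5166)/2 = (½)*(-20874) = -10437)
h = 16212 (h = -210 + 16422 = 16212)
((271201 + h) + ((r - 27377) - 103346))/(-650227) = ((271201 + 16212) + ((-10437 - 27377) - 103346))/(-650227) = (287413 + (-37814 - 103346))*(-1/650227) = (287413 - 141160)*(-1/650227) = 146253*(-1/650227) = -146253/650227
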